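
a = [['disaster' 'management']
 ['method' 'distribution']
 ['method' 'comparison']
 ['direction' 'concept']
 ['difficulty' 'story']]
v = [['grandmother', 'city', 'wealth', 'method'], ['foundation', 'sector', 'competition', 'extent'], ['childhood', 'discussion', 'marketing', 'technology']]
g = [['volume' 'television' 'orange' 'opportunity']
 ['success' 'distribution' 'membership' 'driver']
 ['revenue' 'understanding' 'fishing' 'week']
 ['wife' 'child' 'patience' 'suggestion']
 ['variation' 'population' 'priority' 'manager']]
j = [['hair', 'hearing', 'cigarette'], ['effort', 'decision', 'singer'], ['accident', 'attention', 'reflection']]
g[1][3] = 'driver'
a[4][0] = 'difficulty'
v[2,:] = ['childhood', 'discussion', 'marketing', 'technology']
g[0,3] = 'opportunity'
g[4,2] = 'priority'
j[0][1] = 'hearing'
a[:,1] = ['management', 'distribution', 'comparison', 'concept', 'story']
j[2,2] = 'reflection'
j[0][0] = 'hair'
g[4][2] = 'priority'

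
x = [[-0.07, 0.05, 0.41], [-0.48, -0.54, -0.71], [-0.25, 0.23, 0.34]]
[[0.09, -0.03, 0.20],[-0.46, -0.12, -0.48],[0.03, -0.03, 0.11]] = x@ [[0.39, 0.17, 0.26], [0.17, 0.16, -0.07], [0.26, -0.07, 0.55]]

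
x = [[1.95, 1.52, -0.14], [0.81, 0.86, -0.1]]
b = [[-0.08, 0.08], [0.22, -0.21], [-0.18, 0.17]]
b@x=[[-0.09,-0.05,0.00], [0.26,0.15,-0.01], [-0.21,-0.13,0.01]]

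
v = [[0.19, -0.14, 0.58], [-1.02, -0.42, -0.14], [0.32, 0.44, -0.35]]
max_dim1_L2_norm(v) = 1.11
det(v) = -0.09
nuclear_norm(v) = 2.06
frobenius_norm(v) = 1.43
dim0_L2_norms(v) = [1.09, 0.62, 0.69]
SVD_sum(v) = [[0.12, 0.06, 0.01],  [-0.99, -0.49, -0.05],  [0.42, 0.21, 0.02]] + [[0.09, -0.24, 0.55], [-0.02, 0.05, -0.1], [-0.07, 0.18, -0.4]] + [[-0.02, 0.04, 0.02], [-0.01, 0.03, 0.01], [-0.03, 0.05, 0.03]]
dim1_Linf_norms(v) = [0.58, 1.02, 0.44]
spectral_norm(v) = 1.21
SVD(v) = [[-0.11, -0.8, 0.59], [0.92, 0.15, 0.37], [-0.39, 0.58, 0.72]] @ diag([1.207227757939174, 0.7620814350626688, 0.09398418374374748]) @ [[-0.89, -0.45, -0.05], [-0.15, 0.4, -0.90], [-0.42, 0.80, 0.43]]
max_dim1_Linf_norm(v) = 1.02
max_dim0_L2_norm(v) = 1.09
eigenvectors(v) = [[(0.41+0j), 0.50+0.15j, (0.5-0.15j)], [0.62+0.00j, -0.79+0.00j, -0.79-0.00j], [-0.67+0.00j, -0.25+0.20j, (-0.25-0.2j)]]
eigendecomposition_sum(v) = [[(-0.27+0j), -0.24+0.00j, (0.2-0j)], [(-0.4+0j), -0.36+0.00j, (0.3-0j)], [(0.44-0j), (0.39-0j), -0.33+0.00j]] + [[(0.23-0.04j), 0.05-0.09j, 0.19-0.11j], [(-0.31+0.16j), (-0.03+0.15j), (-0.22+0.24j)], [(-0.06+0.13j), 0.03+0.06j, (-0.01+0.13j)]] + [[(0.23+0.04j), (0.05+0.09j), 0.19+0.11j],[-0.31-0.16j, -0.03-0.15j, (-0.22-0.24j)],[(-0.06-0.13j), 0.03-0.06j, (-0.01-0.13j)]]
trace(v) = -0.58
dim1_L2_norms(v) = [0.63, 1.11, 0.65]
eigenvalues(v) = [(-0.95+0j), (0.19+0.24j), (0.19-0.24j)]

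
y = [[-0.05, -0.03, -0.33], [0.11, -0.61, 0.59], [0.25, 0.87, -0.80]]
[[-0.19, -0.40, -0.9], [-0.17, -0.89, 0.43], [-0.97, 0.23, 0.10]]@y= [[-0.26, -0.53, 0.55], [0.02, 0.92, -0.81], [0.10, -0.02, 0.38]]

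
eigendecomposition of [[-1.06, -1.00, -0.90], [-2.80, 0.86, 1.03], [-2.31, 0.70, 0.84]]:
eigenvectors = [[0.32, -0.74, 0.05], [-0.73, -0.52, -0.7], [-0.6, -0.43, 0.72]]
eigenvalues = [2.92, -2.28, -0.0]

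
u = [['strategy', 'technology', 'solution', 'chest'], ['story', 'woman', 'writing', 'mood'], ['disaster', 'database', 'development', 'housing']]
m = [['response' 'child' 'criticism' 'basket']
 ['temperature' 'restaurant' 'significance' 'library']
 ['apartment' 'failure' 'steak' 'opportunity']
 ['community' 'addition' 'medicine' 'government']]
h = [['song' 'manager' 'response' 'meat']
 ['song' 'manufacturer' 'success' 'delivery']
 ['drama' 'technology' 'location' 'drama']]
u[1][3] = 'mood'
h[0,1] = 'manager'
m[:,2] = ['criticism', 'significance', 'steak', 'medicine']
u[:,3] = ['chest', 'mood', 'housing']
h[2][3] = 'drama'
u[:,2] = ['solution', 'writing', 'development']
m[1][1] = 'restaurant'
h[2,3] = 'drama'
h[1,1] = 'manufacturer'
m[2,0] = 'apartment'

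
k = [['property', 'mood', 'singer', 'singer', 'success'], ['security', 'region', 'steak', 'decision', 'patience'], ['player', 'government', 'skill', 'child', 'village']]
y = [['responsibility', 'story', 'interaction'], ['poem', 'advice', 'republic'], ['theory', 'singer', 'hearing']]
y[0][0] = 'responsibility'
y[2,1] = 'singer'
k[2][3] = 'child'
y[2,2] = 'hearing'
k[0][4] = 'success'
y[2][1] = 'singer'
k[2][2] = 'skill'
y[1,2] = 'republic'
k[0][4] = 'success'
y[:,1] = ['story', 'advice', 'singer']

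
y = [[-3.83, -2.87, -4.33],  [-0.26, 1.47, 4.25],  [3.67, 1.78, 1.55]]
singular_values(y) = [8.31, 3.44, 0.01]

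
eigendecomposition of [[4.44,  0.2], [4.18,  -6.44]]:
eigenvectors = [[0.93, -0.02], [0.36, 1.00]]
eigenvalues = [4.52, -6.52]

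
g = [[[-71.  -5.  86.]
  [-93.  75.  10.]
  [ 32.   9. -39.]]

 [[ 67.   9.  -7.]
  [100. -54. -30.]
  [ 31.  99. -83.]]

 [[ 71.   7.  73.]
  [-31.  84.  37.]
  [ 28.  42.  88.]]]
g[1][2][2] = -83.0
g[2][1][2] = 37.0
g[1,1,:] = [100.0, -54.0, -30.0]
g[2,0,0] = 71.0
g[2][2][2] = 88.0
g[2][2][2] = 88.0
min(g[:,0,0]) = -71.0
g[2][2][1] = 42.0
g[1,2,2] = -83.0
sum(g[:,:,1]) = 266.0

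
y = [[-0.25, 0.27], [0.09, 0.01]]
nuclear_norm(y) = 0.44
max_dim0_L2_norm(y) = 0.27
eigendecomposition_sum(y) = [[-0.26, 0.21], [0.07, -0.06]] + [[0.01, 0.06], [0.02, 0.07]]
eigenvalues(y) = [-0.32, 0.08]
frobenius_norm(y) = 0.38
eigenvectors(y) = [[-0.97, -0.63],  [0.26, -0.78]]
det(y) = -0.03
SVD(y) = [[-0.99, 0.15], [0.15, 0.99]] @ diag([0.3720360331117453, 0.07203603311174517]) @ [[0.7,-0.71], [0.71,0.70]]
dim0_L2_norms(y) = [0.27, 0.27]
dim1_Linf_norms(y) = [0.27, 0.09]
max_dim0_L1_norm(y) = 0.34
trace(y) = -0.24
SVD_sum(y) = [[-0.26,0.26],[0.04,-0.04]] + [[0.01, 0.01], [0.05, 0.05]]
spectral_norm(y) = 0.37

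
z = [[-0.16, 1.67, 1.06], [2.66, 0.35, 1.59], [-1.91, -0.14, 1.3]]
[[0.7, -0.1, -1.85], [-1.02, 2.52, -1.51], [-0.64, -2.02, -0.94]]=z@[[-0.13, 0.99, -0.01], [0.79, 0.09, -0.6], [-0.6, -0.09, -0.80]]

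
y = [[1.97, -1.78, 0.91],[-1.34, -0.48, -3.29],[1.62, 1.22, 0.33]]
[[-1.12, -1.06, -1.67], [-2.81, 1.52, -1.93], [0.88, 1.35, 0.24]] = y @ [[-0.23,0.45,-0.53], [0.8,0.71,0.71], [0.83,-0.75,0.70]]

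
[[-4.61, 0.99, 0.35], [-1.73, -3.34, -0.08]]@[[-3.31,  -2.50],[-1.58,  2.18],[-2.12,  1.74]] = [[12.95, 14.29], [11.17, -3.10]]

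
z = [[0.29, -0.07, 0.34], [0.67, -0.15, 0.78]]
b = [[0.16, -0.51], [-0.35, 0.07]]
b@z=[[-0.3, 0.07, -0.34], [-0.05, 0.01, -0.06]]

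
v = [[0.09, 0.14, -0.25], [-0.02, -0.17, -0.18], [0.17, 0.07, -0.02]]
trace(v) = -0.10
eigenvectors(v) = [[(0.75+0j), (0.75-0j), -0.43+0.00j], [0.11+0.33j, (0.11-0.33j), (0.9+0j)], [(0.22-0.52j), 0.22+0.52j, (0.06+0j)]]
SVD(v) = [[0.9, 0.13, 0.42], [0.30, -0.88, -0.37], [0.32, 0.46, -0.83]] @ diag([0.32776022871810756, 0.25492464754967636, 0.11698998479496867]) @ [[0.4,  0.30,  -0.87], [0.42,  0.78,  0.46], [-0.82,  0.55,  -0.18]]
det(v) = -0.01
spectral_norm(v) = 0.33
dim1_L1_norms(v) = [0.48, 0.37, 0.26]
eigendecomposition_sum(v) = [[(0.06+0.1j), 0.04+0.04j, -0.15+0.05j], [-0.03+0.04j, (-0.01+0.02j), (-0.04-0.06j)], [(0.08-0.01j), 0.04-0.01j, (-0.01+0.12j)]] + [[0.06-0.10j,(0.04-0.04j),(-0.15-0.05j)], [-0.03-0.04j,(-0.01-0.02j),(-0.04+0.06j)], [(0.08+0.01j),(0.04+0.01j),-0.01-0.12j]] + [[-0.02+0.00j, 0.07+0.00j, (0.04-0j)], [(0.05-0j), (-0.14-0j), (-0.09+0j)], [0.00-0.00j, -0.01-0.00j, (-0.01+0j)]]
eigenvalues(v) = [(0.04+0.24j), (0.04-0.24j), (-0.17+0j)]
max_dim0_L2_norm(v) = 0.31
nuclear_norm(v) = 0.70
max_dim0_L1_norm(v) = 0.45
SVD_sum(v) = [[0.12, 0.09, -0.26], [0.04, 0.03, -0.09], [0.04, 0.03, -0.09]] + [[0.01, 0.03, 0.01],[-0.09, -0.18, -0.10],[0.05, 0.09, 0.05]] + [[-0.04, 0.03, -0.01],[0.04, -0.02, 0.01],[0.08, -0.05, 0.02]]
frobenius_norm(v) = 0.43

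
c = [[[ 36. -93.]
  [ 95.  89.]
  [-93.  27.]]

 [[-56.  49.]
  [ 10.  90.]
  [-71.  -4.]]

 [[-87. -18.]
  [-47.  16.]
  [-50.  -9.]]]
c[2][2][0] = -50.0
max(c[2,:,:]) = 16.0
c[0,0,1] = -93.0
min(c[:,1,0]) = -47.0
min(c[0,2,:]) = -93.0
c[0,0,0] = 36.0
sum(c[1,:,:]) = 18.0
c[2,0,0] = -87.0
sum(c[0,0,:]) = -57.0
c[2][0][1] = -18.0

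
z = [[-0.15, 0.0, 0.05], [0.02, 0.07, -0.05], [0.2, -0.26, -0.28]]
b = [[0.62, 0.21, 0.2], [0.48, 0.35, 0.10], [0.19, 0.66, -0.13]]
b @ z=[[-0.05, -0.04, -0.04], [-0.04, -0.0, -0.02], [-0.04, 0.08, 0.01]]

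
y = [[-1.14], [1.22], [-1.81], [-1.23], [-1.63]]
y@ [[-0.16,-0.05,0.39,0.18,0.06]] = [[0.18, 0.06, -0.44, -0.21, -0.07],[-0.20, -0.06, 0.48, 0.22, 0.07],[0.29, 0.09, -0.71, -0.33, -0.11],[0.2, 0.06, -0.48, -0.22, -0.07],[0.26, 0.08, -0.64, -0.29, -0.1]]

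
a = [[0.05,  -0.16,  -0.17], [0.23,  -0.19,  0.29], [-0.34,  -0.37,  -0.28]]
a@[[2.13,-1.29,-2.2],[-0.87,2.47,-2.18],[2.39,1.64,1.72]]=[[-0.16, -0.74, -0.05], [1.35, -0.29, 0.41], [-1.07, -0.93, 1.07]]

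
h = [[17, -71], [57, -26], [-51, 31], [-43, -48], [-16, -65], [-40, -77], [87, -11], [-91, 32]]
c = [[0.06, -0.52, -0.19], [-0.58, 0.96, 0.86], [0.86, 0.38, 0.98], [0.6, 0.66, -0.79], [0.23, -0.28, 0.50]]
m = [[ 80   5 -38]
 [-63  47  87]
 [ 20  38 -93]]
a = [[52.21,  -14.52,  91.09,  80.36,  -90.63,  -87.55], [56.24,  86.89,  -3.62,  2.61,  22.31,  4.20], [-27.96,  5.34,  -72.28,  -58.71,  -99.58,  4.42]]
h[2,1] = 31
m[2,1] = 38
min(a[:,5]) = -87.55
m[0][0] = 80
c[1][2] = 0.856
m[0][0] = 80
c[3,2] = -0.792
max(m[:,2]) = 87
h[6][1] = -11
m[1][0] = -63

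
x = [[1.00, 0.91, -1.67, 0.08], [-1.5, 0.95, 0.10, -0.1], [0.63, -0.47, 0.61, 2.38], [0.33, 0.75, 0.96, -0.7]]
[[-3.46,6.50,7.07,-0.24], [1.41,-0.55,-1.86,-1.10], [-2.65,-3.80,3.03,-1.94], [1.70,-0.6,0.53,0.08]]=x @[[-0.91, 1.04, 2.62, 0.3], [-0.23, 1.24, 2.46, -0.78], [1.34, -2.64, -1.26, -0.15], [-1.26, -0.95, 1.39, -1.01]]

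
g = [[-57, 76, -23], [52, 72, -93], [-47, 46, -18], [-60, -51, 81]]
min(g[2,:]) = -47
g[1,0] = 52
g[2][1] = 46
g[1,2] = -93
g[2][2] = -18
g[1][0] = 52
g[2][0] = -47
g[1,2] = -93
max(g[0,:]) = 76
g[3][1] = -51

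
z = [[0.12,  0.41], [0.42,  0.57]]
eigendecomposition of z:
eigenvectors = [[-0.86, -0.51], [0.52, -0.86]]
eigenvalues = [-0.13, 0.82]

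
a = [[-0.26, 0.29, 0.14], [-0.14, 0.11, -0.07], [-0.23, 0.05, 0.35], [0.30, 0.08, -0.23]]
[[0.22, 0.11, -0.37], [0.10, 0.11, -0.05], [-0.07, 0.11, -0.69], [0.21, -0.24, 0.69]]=a @ [[0.25,  -0.91,  1.28], [1.07,  -0.32,  0.46], [-0.20,  -0.24,  -1.19]]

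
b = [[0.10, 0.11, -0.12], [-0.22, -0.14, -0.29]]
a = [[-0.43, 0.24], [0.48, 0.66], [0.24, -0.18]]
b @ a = [[-0.02, 0.12],[-0.04, -0.09]]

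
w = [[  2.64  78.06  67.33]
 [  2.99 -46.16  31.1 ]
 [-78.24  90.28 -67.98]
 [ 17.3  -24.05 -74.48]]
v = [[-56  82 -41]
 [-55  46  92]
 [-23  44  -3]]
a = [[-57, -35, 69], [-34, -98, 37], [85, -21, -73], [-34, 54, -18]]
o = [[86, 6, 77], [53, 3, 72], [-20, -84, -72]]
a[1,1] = -98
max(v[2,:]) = 44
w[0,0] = 2.64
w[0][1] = 78.06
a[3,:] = [-34, 54, -18]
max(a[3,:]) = 54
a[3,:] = [-34, 54, -18]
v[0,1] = 82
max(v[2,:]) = 44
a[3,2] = -18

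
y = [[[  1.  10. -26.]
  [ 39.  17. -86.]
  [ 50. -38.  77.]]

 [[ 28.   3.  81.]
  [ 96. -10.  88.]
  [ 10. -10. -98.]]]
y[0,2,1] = -38.0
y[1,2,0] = 10.0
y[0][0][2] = -26.0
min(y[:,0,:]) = -26.0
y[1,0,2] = 81.0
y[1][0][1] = 3.0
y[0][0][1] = 10.0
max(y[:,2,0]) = 50.0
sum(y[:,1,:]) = 144.0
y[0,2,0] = 50.0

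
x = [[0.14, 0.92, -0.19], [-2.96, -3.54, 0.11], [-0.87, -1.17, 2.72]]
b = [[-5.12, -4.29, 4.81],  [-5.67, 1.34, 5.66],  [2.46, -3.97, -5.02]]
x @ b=[[-6.40, 1.39, 6.83], [35.50, 7.52, -34.83], [17.78, -8.63, -24.46]]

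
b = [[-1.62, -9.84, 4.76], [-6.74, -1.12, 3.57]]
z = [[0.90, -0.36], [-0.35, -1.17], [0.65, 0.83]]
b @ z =[[5.08,16.05], [-3.35,6.7]]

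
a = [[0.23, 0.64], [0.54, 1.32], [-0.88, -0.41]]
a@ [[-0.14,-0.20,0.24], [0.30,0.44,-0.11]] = [[0.16, 0.24, -0.02], [0.32, 0.47, -0.02], [0.00, -0.0, -0.17]]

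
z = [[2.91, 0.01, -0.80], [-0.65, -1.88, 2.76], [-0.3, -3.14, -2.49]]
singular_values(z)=[4.11, 3.73, 2.45]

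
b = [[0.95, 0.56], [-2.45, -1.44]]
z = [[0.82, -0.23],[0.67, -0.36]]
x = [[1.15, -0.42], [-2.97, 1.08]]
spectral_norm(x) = 3.39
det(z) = -0.14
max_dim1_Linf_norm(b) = 2.45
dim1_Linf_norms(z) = [0.82, 0.67]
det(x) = -0.01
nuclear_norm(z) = 1.26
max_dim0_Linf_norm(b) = 2.45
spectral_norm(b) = 3.05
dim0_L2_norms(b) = [2.63, 1.55]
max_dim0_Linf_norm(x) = 2.97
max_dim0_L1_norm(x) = 4.12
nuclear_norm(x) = 3.39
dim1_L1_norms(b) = [1.51, 3.89]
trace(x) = 2.23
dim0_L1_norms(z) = [1.49, 0.59]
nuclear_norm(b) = 3.05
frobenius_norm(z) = 1.14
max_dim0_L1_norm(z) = 1.49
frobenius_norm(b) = 3.05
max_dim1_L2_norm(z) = 0.85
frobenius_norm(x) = 3.39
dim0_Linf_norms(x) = [2.97, 1.08]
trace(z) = 0.46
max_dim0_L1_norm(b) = 3.4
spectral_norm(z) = 1.14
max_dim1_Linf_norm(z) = 0.82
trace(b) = -0.49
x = b @ z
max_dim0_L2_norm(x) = 3.18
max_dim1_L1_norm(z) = 1.05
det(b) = 0.00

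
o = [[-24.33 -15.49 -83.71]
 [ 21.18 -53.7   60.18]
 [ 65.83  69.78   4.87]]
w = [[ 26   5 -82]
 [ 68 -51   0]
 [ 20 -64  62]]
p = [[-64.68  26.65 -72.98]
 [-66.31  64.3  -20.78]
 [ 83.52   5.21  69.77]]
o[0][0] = -24.33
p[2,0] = 83.52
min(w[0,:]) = -82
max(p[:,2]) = 69.77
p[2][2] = 69.77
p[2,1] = 5.21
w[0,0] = 26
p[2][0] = 83.52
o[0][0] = -24.33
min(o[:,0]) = -24.33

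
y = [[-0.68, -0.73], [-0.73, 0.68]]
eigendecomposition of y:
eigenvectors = [[-0.92,0.40],  [-0.4,-0.92]]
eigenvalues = [-1.0, 1.0]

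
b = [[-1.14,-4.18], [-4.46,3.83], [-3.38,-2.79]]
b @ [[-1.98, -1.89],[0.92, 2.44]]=[[-1.59, -8.04], [12.35, 17.77], [4.13, -0.42]]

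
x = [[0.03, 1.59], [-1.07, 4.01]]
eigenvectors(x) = [[-0.96,-0.41],[-0.29,-0.91]]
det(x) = 1.82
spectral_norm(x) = 4.43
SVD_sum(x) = [[-0.35, 1.5], [-0.93, 4.04]] + [[0.38,0.09], [-0.14,-0.03]]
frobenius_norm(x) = 4.44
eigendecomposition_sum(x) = [[0.60, -0.27], [0.18, -0.08]] + [[-0.57, 1.86], [-1.25, 4.09]]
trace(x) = 4.04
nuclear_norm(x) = 4.84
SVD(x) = [[0.35, 0.94], [0.94, -0.35]] @ diag([4.425445665396641, 0.4116195605435675]) @ [[-0.22, 0.97], [0.97, 0.22]]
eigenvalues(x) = [0.52, 3.52]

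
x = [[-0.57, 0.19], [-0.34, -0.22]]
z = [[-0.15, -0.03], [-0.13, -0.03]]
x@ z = [[0.06, 0.01], [0.08, 0.02]]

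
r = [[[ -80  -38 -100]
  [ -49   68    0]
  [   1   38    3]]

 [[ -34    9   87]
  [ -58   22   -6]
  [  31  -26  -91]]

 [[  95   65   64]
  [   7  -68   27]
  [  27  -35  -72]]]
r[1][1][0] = -58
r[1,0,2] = 87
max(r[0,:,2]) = 3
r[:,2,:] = [[1, 38, 3], [31, -26, -91], [27, -35, -72]]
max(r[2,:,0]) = 95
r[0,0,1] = -38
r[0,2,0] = 1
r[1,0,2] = 87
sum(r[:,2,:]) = -124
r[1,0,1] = 9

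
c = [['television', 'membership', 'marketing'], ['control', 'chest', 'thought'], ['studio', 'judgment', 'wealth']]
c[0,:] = ['television', 'membership', 'marketing']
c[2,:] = ['studio', 'judgment', 'wealth']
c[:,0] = ['television', 'control', 'studio']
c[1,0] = 'control'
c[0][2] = 'marketing'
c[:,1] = ['membership', 'chest', 'judgment']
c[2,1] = 'judgment'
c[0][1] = 'membership'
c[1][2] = 'thought'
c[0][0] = 'television'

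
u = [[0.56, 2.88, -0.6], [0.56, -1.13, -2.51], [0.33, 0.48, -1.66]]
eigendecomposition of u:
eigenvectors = [[-0.98+0.00j, (-0.82+0j), (-0.82-0j)], [-0.09+0.00j, 0.55-0.09j, 0.55+0.09j], [(-0.15+0j), (-0.11-0.07j), -0.11+0.07j]]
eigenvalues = [(0.73+0j), (-1.48+0.25j), (-1.48-0.25j)]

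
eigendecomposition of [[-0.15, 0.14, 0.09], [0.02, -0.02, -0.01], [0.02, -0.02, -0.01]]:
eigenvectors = [[-0.98, 0.73, -0.74], [0.13, 0.48, -0.56], [0.13, 0.48, -0.37]]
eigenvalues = [-0.18, 0.0, 0.0]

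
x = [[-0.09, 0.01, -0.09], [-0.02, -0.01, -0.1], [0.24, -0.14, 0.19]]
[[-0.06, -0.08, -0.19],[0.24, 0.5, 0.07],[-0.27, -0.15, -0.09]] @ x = [[-0.04, 0.03, -0.02], [-0.01, -0.01, -0.06], [0.01, 0.01, 0.02]]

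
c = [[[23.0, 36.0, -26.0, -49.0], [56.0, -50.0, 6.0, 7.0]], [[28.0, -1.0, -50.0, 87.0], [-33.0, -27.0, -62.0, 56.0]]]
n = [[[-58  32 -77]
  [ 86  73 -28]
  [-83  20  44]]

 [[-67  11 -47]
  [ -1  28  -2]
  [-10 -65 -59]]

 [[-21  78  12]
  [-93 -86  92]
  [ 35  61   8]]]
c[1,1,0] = -33.0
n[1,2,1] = -65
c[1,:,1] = [-1.0, -27.0]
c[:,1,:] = [[56.0, -50.0, 6.0, 7.0], [-33.0, -27.0, -62.0, 56.0]]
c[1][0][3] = 87.0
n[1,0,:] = [-67, 11, -47]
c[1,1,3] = 56.0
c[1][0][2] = -50.0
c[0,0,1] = 36.0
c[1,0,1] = -1.0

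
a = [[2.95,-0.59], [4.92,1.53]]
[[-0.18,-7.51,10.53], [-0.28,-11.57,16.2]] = a @ [[-0.06, -2.47, 3.46],[0.01, 0.38, -0.54]]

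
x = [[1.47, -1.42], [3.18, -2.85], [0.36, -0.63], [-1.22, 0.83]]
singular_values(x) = [5.0, 0.31]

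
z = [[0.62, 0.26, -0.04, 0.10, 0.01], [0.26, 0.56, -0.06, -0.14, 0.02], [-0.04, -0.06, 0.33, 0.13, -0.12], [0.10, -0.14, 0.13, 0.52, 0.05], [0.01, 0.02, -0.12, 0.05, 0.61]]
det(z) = 0.02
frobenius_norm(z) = 1.31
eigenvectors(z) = [[-0.40,0.41,-0.69,0.38,-0.24], [0.38,-0.58,-0.68,-0.24,-0.06], [-0.6,-0.66,0.19,0.21,-0.35], [0.53,-0.11,0.12,0.82,-0.13], [-0.24,-0.21,-0.14,0.29,0.89]]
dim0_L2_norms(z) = [0.68, 0.64, 0.38, 0.57, 0.62]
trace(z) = 2.64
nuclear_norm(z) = 2.64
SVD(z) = [[-0.69, 0.38, 0.24, -0.41, 0.4], [-0.68, -0.24, 0.06, 0.58, -0.38], [0.19, 0.21, 0.35, 0.66, 0.6], [0.12, 0.82, 0.13, 0.11, -0.53], [-0.14, 0.29, -0.89, 0.21, 0.24]] @ diag([0.8706450393570412, 0.6586083157122317, 0.6457522887720659, 0.2868405669762704, 0.1781537891823908]) @ [[-0.69, -0.68, 0.19, 0.12, -0.14], [0.38, -0.24, 0.21, 0.82, 0.29], [0.24, 0.06, 0.35, 0.13, -0.89], [-0.41, 0.58, 0.66, 0.11, 0.21], [0.40, -0.38, 0.6, -0.53, 0.24]]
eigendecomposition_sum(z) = [[0.03, -0.03, 0.04, -0.04, 0.02],[-0.03, 0.03, -0.04, 0.04, -0.02],[0.04, -0.04, 0.06, -0.06, 0.03],[-0.04, 0.04, -0.06, 0.05, -0.02],[0.02, -0.02, 0.03, -0.02, 0.01]] + [[0.05,  -0.07,  -0.08,  -0.01,  -0.02],[-0.07,  0.10,  0.11,  0.02,  0.03],[-0.08,  0.11,  0.13,  0.02,  0.04],[-0.01,  0.02,  0.02,  0.0,  0.01],[-0.02,  0.03,  0.04,  0.01,  0.01]] + [[0.41, 0.4, -0.11, -0.07, 0.08],[0.4, 0.4, -0.11, -0.07, 0.08],[-0.11, -0.11, 0.03, 0.02, -0.02],[-0.07, -0.07, 0.02, 0.01, -0.02],[0.08, 0.08, -0.02, -0.02, 0.02]] + [[0.09, -0.06, 0.05, 0.2, 0.07],[-0.06, 0.04, -0.03, -0.13, -0.05],[0.05, -0.03, 0.03, 0.11, 0.04],[0.2, -0.13, 0.11, 0.44, 0.16],[0.07, -0.05, 0.04, 0.16, 0.06]] + [[0.04, 0.01, 0.06, 0.02, -0.14],  [0.01, 0.00, 0.01, 0.01, -0.03],  [0.06, 0.01, 0.08, 0.03, -0.20],  [0.02, 0.01, 0.03, 0.01, -0.08],  [-0.14, -0.03, -0.2, -0.08, 0.51]]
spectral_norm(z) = 0.87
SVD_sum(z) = [[0.41, 0.4, -0.11, -0.07, 0.08], [0.40, 0.40, -0.11, -0.07, 0.08], [-0.11, -0.11, 0.03, 0.02, -0.02], [-0.07, -0.07, 0.02, 0.01, -0.02], [0.08, 0.08, -0.02, -0.02, 0.02]] + [[0.09,-0.06,0.05,0.2,0.07], [-0.06,0.04,-0.03,-0.13,-0.05], [0.05,-0.03,0.03,0.11,0.04], [0.20,-0.13,0.11,0.44,0.16], [0.07,-0.05,0.04,0.16,0.06]] + [[0.04, 0.01, 0.06, 0.02, -0.14],[0.01, 0.0, 0.01, 0.01, -0.03],[0.06, 0.01, 0.08, 0.03, -0.2],[0.02, 0.01, 0.03, 0.01, -0.08],[-0.14, -0.03, -0.2, -0.08, 0.51]] + [[0.05, -0.07, -0.08, -0.01, -0.02], [-0.07, 0.10, 0.11, 0.02, 0.03], [-0.08, 0.11, 0.13, 0.02, 0.04], [-0.01, 0.02, 0.02, 0.00, 0.01], [-0.02, 0.03, 0.04, 0.01, 0.01]] + [[0.03, -0.03, 0.04, -0.04, 0.02],  [-0.03, 0.03, -0.04, 0.04, -0.02],  [0.04, -0.04, 0.06, -0.06, 0.03],  [-0.04, 0.04, -0.06, 0.05, -0.02],  [0.02, -0.02, 0.03, -0.02, 0.01]]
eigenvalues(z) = [0.18, 0.29, 0.87, 0.66, 0.65]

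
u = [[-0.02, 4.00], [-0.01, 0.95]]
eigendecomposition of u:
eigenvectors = [[-1.0, -0.97], [-0.01, -0.23]]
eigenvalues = [0.02, 0.91]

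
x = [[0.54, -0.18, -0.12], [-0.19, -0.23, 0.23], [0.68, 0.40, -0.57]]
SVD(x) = [[-0.38, -0.9, -0.21], [0.31, -0.34, 0.89], [-0.87, 0.28, 0.41]] @ diag([1.1109019539079539, 0.43984522708780954, 0.005746739211378586]) @ [[-0.77,-0.32,0.55], [-0.53,0.80,-0.29], [-0.35,-0.52,-0.78]]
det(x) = 0.00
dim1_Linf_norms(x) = [0.54, 0.23, 0.68]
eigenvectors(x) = [[-0.03, 0.85, 0.34], [0.41, -0.06, 0.52], [-0.91, 0.53, 0.78]]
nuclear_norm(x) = 1.56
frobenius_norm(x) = 1.19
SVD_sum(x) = [[0.33, 0.13, -0.24], [-0.27, -0.11, 0.19], [0.75, 0.3, -0.53]] + [[0.21, -0.32, 0.11], [0.08, -0.12, 0.04], [-0.06, 0.10, -0.04]] + [[0.00, 0.0, 0.0], [-0.0, -0.0, -0.0], [-0.0, -0.0, -0.00]]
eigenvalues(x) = [-0.73, 0.48, -0.01]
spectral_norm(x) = 1.11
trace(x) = -0.26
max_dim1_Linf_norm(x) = 0.68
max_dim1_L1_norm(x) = 1.65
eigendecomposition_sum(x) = [[0.01, 0.02, -0.02], [-0.16, -0.24, 0.23], [0.35, 0.53, -0.50]] + [[0.53, -0.19, -0.10], [-0.03, 0.01, 0.01], [0.33, -0.12, -0.06]] + [[0.00, -0.00, -0.00],[0.0, -0.01, -0.0],[0.0, -0.01, -0.00]]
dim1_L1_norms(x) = [0.84, 0.65, 1.65]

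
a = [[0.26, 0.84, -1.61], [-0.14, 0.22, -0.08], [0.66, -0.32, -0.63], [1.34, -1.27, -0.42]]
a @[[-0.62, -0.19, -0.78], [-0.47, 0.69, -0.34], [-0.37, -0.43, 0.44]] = [[0.04, 1.22, -1.20], [0.01, 0.21, -0.00], [-0.03, -0.08, -0.68], [-0.08, -0.95, -0.80]]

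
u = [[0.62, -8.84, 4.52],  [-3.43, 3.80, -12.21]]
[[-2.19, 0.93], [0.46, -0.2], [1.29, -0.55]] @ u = [[-4.55, 22.89, -21.25], [0.97, -4.83, 4.52], [2.69, -13.49, 12.55]]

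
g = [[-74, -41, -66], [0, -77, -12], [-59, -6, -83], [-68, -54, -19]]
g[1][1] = -77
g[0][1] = -41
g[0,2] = -66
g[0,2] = -66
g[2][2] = -83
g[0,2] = -66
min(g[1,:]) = -77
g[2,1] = -6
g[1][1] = -77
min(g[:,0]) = -74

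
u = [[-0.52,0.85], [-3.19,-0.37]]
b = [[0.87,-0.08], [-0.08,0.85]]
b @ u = [[-0.2, 0.77], [-2.67, -0.38]]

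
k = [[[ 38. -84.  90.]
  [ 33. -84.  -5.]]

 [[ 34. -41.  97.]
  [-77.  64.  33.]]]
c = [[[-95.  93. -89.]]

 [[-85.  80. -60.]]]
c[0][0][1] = 93.0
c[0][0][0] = -95.0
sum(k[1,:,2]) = 130.0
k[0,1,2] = -5.0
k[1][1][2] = 33.0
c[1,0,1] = 80.0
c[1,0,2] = -60.0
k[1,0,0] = 34.0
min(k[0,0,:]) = -84.0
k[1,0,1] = -41.0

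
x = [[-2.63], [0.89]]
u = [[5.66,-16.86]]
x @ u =[[-14.89,44.34], [5.04,-15.01]]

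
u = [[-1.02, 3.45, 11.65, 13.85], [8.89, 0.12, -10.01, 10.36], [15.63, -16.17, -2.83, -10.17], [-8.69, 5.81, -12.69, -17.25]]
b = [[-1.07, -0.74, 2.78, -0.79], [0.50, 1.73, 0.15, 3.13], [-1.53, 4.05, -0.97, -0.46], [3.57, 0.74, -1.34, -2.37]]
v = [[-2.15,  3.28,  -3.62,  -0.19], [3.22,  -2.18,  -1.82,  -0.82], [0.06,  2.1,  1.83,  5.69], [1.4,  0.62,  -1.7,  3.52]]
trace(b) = -2.68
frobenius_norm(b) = 7.98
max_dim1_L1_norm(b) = 8.02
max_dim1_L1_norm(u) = 44.8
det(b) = -161.13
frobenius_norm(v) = 10.27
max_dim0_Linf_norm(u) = 17.25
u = b @ v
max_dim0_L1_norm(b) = 7.26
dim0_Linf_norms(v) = [3.22, 3.28, 3.62, 5.69]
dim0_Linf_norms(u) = [15.63, 16.17, 12.69, 17.25]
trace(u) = -20.98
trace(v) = 1.02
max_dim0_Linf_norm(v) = 5.69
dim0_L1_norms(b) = [6.67, 7.26, 5.24, 6.75]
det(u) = 11966.70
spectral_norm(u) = 30.16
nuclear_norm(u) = 72.41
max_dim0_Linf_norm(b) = 4.05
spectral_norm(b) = 4.92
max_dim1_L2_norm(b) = 4.55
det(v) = -74.39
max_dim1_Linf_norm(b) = 4.05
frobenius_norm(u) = 42.57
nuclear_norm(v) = 17.84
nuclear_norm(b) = 15.19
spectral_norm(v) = 7.31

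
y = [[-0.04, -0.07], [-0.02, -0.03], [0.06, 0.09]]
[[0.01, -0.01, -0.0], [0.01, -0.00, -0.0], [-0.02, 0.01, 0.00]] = y@[[-0.15, -0.17, 0.14], [-0.11, 0.17, -0.06]]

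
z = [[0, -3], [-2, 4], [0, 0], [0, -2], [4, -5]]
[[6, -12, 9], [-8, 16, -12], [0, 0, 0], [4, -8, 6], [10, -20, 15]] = z@[[0, 0, 0], [-2, 4, -3]]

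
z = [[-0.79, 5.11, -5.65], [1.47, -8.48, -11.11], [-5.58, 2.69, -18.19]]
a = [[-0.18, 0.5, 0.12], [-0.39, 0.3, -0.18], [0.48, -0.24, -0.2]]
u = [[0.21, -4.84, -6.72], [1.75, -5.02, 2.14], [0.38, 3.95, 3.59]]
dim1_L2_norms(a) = [0.54, 0.52, 0.57]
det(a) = -0.07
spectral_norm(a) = 0.86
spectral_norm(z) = 22.44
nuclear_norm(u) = 16.16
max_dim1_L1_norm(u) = 11.77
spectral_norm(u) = 9.98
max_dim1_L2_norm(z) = 19.22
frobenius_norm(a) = 0.95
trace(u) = -1.22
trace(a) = -0.08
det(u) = -38.36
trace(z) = -27.46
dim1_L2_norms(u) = [8.28, 5.73, 5.35]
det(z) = 552.96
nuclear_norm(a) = 1.43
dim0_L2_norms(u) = [1.8, 8.01, 7.91]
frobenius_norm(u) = 11.41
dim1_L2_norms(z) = [7.66, 14.05, 19.22]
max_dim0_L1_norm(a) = 1.05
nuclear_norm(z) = 35.52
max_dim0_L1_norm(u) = 13.81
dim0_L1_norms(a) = [1.05, 1.04, 0.5]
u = a @ z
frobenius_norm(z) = 25.01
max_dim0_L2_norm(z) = 22.05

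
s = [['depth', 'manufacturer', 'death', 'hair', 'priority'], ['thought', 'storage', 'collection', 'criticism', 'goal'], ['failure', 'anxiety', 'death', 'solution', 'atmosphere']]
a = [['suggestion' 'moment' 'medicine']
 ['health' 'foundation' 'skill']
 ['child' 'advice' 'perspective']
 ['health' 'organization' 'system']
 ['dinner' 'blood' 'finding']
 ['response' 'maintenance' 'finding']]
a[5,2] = 'finding'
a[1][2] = 'skill'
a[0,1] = 'moment'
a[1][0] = 'health'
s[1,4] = 'goal'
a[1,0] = 'health'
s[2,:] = ['failure', 'anxiety', 'death', 'solution', 'atmosphere']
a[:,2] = ['medicine', 'skill', 'perspective', 'system', 'finding', 'finding']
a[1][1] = 'foundation'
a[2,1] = 'advice'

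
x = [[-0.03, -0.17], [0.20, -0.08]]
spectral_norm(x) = 0.22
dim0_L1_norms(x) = [0.23, 0.25]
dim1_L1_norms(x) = [0.2, 0.28]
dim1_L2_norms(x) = [0.17, 0.22]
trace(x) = -0.11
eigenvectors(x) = [[0.09+0.67j,0.09-0.67j],[(0.74+0j),0.74-0.00j]]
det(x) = 0.04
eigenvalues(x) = [(-0.06+0.18j), (-0.06-0.18j)]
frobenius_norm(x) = 0.28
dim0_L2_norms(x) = [0.2, 0.19]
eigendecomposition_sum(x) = [[(-0.01+0.1j), (-0.09-0.03j)], [(0.1+0.03j), (-0.04+0.09j)]] + [[-0.01-0.10j, (-0.08+0.03j)], [0.10-0.03j, (-0.04-0.09j)]]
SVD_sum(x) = [[0.06, -0.05], [0.16, -0.13]] + [[-0.09, -0.12], [0.04, 0.05]]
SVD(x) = [[0.36,0.93], [0.93,-0.36]] @ diag([0.22215735013041432, 0.16384783118196133]) @ [[0.79, -0.61], [-0.61, -0.79]]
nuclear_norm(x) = 0.39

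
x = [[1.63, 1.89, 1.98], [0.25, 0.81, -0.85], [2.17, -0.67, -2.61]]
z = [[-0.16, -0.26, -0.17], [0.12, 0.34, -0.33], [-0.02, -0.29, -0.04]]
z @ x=[[-0.69, -0.4, 0.35], [-0.44, 0.72, 0.81], [-0.19, -0.25, 0.31]]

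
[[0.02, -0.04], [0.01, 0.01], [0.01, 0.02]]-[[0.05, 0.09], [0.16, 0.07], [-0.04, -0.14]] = [[-0.03, -0.13], [-0.15, -0.06], [0.05, 0.16]]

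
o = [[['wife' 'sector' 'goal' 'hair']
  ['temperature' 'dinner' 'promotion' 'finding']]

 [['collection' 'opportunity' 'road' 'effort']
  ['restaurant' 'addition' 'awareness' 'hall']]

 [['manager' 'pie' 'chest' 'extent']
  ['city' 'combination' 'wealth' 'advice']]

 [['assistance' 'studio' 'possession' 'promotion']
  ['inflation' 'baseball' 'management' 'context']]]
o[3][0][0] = 'assistance'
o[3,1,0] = 'inflation'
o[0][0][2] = 'goal'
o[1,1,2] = 'awareness'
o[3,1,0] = 'inflation'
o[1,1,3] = 'hall'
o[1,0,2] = 'road'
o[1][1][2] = 'awareness'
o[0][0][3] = 'hair'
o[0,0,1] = 'sector'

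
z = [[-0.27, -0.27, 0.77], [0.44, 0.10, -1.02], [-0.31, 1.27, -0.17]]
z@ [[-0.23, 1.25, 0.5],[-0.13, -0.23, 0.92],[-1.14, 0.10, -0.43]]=[[-0.78, -0.2, -0.71], [1.05, 0.42, 0.75], [0.1, -0.70, 1.09]]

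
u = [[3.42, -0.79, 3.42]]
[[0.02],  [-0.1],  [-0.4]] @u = [[0.07,-0.02,0.07],[-0.34,0.08,-0.34],[-1.37,0.32,-1.37]]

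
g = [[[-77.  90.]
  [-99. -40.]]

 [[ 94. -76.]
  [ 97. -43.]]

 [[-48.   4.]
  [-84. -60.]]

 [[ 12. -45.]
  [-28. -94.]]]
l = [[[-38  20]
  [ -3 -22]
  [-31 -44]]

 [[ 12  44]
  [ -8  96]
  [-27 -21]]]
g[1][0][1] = -76.0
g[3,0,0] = 12.0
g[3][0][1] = -45.0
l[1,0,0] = 12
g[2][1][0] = -84.0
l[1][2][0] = -27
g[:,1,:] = [[-99.0, -40.0], [97.0, -43.0], [-84.0, -60.0], [-28.0, -94.0]]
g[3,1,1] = -94.0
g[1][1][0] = 97.0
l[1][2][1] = -21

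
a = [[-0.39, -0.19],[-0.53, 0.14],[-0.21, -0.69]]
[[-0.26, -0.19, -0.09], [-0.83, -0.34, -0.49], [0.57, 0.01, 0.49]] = a @ [[1.25, 0.59, 0.68], [-1.21, -0.19, -0.92]]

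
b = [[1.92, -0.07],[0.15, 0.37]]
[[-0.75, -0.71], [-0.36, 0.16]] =b @[[-0.42, -0.35],[-0.81, 0.57]]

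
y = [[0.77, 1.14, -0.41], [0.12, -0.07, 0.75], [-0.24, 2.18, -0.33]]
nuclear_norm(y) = 4.07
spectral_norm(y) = 2.52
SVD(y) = [[-0.50, -0.82, 0.29], [0.09, 0.28, 0.95], [-0.86, 0.5, -0.07]] @ diag([2.5219720141123636, 0.8236477674467674, 0.7228841644509716]) @ [[-0.06, -0.97, 0.22], [-0.87, 0.16, 0.47], [0.49, 0.16, 0.86]]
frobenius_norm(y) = 2.75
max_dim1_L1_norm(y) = 2.75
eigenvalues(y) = [-1.59, 0.88, 1.08]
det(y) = -1.50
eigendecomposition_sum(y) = [[-0.06, 0.56, -0.36], [0.08, -0.69, 0.44], [-0.15, 1.31, -0.83]] + [[0.88, -0.89, -0.85], [0.06, -0.06, -0.06], [-0.06, 0.06, 0.06]] + [[-0.05, 1.46, 0.8], [-0.02, 0.68, 0.37], [-0.03, 0.81, 0.44]]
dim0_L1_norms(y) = [1.13, 3.39, 1.49]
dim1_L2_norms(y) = [1.44, 0.76, 2.22]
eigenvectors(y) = [[-0.36, 1.0, 0.81],  [0.44, 0.07, 0.38],  [-0.83, -0.07, 0.45]]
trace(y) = 0.37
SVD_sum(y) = [[0.08, 1.22, -0.28], [-0.01, -0.22, 0.05], [0.14, 2.12, -0.48]] + [[0.59, -0.11, -0.31], [-0.2, 0.04, 0.11], [-0.36, 0.07, 0.19]] + [[0.10, 0.03, 0.18], [0.34, 0.11, 0.59], [-0.02, -0.01, -0.04]]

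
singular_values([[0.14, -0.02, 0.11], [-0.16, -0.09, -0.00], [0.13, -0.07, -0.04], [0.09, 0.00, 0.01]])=[0.27, 0.12, 0.11]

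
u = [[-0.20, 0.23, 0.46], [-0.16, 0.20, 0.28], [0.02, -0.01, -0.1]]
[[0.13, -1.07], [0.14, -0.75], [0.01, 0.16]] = u @ [[-2.18, -0.30], [-0.35, -1.88], [-0.49, -1.52]]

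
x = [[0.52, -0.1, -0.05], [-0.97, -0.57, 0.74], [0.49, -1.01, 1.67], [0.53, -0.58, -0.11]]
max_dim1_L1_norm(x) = 3.17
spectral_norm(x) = 2.18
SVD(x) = [[-0.02, 0.4, 0.05], [-0.4, -0.75, 0.43], [-0.91, 0.26, -0.30], [-0.12, 0.45, 0.85]] @ diag([2.175854776454869, 1.3271919480181382, 0.52822109470784]) @ [[-0.06, 0.56, -0.83], [0.98, -0.1, -0.14], [-0.16, -0.82, -0.54]]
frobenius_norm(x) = 2.60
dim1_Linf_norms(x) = [0.52, 0.97, 1.67, 0.58]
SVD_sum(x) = [[0.00, -0.03, 0.04], [0.05, -0.49, 0.72], [0.12, -1.11, 1.63], [0.02, -0.15, 0.22]] + [[0.52, -0.05, -0.08], [-0.99, 0.10, 0.14], [0.34, -0.04, -0.05], [0.59, -0.06, -0.08]] + [[-0.0, -0.02, -0.01],  [-0.04, -0.18, -0.12],  [0.03, 0.13, 0.09],  [-0.07, -0.37, -0.25]]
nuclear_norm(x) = 4.03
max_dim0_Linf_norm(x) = 1.67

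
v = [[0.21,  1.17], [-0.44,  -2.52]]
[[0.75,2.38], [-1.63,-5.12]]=v @ [[-0.14, -0.11], [0.67, 2.05]]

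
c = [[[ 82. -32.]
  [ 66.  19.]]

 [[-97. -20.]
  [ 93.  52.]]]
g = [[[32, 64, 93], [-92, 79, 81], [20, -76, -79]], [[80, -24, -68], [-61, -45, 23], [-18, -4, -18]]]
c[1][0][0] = -97.0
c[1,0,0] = -97.0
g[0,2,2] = -79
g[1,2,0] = -18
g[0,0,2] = 93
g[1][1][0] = -61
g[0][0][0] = 32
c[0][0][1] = -32.0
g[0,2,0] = 20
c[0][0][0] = 82.0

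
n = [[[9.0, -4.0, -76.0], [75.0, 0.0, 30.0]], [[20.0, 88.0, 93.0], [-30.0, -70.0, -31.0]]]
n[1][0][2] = 93.0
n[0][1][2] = 30.0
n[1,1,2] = -31.0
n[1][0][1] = 88.0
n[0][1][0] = 75.0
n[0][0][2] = -76.0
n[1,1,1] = -70.0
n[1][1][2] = -31.0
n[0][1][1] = 0.0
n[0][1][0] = 75.0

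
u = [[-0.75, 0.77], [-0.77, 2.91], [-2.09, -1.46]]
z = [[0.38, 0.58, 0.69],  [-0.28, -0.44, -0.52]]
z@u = [[-2.17, 0.97], [1.64, -0.74]]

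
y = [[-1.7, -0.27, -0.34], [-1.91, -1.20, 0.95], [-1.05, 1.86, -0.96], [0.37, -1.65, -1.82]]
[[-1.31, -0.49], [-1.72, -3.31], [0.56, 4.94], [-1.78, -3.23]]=y @ [[0.57,-0.01], [0.81,2.43], [0.36,-0.43]]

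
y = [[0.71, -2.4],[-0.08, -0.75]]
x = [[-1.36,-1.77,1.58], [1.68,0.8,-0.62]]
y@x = [[-5.0, -3.18, 2.61], [-1.15, -0.46, 0.34]]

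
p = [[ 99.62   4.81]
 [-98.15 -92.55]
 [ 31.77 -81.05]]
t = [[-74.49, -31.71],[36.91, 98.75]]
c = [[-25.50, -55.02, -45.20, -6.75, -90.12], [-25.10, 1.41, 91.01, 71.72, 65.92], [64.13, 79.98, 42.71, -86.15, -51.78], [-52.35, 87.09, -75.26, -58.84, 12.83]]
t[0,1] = -31.71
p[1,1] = -92.55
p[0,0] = 99.62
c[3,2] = -75.26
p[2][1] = -81.05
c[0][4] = -90.12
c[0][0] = -25.5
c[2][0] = 64.13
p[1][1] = -92.55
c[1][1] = 1.41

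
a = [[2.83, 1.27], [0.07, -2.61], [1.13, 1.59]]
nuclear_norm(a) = 6.13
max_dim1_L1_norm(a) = 4.1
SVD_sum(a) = [[1.82, 2.13], [-1.26, -1.48], [1.26, 1.48]] + [[1.01,-0.86], [1.33,-1.13], [-0.13,0.11]]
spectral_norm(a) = 3.92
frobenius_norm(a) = 4.50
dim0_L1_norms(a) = [4.03, 5.47]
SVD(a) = [[-0.71, -0.60], [0.49, -0.79], [-0.50, 0.08]] @ diag([3.9237624374706623, 2.20179207335622]) @ [[-0.65, -0.76], [-0.76, 0.65]]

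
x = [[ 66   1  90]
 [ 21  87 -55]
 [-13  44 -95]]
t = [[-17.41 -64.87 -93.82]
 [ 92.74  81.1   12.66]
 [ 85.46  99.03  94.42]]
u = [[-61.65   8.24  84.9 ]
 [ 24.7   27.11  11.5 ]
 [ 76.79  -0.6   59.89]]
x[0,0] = 66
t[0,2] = -93.82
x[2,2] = -95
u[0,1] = 8.24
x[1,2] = -55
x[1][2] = -55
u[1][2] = 11.5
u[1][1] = 27.11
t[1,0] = 92.74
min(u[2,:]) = -0.6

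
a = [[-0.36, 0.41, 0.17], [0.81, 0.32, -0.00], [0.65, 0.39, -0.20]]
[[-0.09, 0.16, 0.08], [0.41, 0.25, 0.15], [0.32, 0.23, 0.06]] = a@[[0.45, 0.13, 0.13], [0.13, 0.45, 0.15], [0.13, 0.15, 0.39]]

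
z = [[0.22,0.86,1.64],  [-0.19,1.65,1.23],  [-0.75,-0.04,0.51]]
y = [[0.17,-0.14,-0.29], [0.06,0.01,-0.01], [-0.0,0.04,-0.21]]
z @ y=[[0.09, 0.04, -0.42],[0.07, 0.09, -0.22],[-0.13, 0.12, 0.11]]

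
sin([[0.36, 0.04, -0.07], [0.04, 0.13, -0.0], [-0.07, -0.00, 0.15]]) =[[0.35, 0.04, -0.07],[0.04, 0.13, 0.0],[-0.07, 0.00, 0.15]]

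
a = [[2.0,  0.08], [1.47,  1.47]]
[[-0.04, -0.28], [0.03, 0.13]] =a@[[-0.02,-0.15], [0.04,0.24]]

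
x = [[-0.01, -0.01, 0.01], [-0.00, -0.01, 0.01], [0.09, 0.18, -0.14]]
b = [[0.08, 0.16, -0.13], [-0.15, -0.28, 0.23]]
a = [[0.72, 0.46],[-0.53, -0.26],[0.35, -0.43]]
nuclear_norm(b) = 0.45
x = a @ b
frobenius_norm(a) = 1.18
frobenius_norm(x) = 0.25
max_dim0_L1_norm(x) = 0.2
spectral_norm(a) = 1.04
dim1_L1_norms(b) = [0.37, 0.66]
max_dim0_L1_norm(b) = 0.44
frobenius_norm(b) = 0.45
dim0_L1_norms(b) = [0.23, 0.44, 0.36]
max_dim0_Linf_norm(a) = 0.72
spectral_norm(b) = 0.45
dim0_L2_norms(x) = [0.09, 0.18, 0.14]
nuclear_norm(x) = 0.26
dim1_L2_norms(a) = [0.85, 0.59, 0.55]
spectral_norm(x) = 0.25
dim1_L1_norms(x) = [0.03, 0.02, 0.41]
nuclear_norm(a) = 1.59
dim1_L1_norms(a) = [1.18, 0.79, 0.78]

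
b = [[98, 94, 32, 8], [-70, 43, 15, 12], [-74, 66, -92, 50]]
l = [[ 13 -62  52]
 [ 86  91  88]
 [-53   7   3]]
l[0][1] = -62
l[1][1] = 91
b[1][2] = 15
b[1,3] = 12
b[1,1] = 43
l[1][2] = 88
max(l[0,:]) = 52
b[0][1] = 94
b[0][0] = 98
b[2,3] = 50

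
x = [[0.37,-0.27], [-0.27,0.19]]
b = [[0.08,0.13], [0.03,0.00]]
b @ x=[[-0.01, 0.00], [0.01, -0.01]]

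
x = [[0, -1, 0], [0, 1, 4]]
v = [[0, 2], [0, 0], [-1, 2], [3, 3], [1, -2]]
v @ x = [[0, 2, 8], [0, 0, 0], [0, 3, 8], [0, 0, 12], [0, -3, -8]]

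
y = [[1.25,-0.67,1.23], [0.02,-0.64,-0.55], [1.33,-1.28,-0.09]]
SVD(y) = [[-0.7, 0.6, -0.39], [-0.09, -0.61, -0.78], [-0.71, -0.51, 0.49]] @ diag([2.433665930371055, 1.2964388633578858, 0.22071794880910897]) @ [[-0.75, 0.59, -0.31], [0.04, 0.50, 0.86], [0.66, 0.63, -0.40]]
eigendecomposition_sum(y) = [[1.41, -0.78, 0.97], [-0.17, 0.10, -0.12], [0.94, -0.52, 0.64]] + [[-0.06, -0.12, 0.07],[-0.06, -0.12, 0.07],[0.04, 0.08, -0.05]] + [[-0.1, 0.24, 0.19], [0.26, -0.62, -0.50], [0.35, -0.84, -0.68]]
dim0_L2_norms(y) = [1.83, 1.58, 1.35]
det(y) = 0.70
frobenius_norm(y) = 2.77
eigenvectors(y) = [[-0.83, -0.65, 0.22], [0.10, -0.62, -0.58], [-0.55, 0.44, -0.79]]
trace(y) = 0.52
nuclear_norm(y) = 3.95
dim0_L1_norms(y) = [2.6, 2.59, 1.87]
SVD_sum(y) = [[1.28, -1.01, 0.53], [0.17, -0.13, 0.07], [1.29, -1.01, 0.53]] + [[0.03, 0.39, 0.67], [-0.03, -0.40, -0.69], [-0.03, -0.33, -0.58]] + [[-0.06, -0.05, 0.03], [-0.11, -0.11, 0.07], [0.07, 0.07, -0.04]]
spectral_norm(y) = 2.43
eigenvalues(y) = [2.15, -0.23, -1.4]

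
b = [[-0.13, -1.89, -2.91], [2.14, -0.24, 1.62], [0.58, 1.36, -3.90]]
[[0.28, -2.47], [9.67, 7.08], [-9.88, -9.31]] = b@[[2.77, 1.6],  [-3.17, -1.85],  [1.84, 1.98]]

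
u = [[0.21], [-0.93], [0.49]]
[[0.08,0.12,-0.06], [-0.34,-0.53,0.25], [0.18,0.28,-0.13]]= u@ [[0.37,0.57,-0.27]]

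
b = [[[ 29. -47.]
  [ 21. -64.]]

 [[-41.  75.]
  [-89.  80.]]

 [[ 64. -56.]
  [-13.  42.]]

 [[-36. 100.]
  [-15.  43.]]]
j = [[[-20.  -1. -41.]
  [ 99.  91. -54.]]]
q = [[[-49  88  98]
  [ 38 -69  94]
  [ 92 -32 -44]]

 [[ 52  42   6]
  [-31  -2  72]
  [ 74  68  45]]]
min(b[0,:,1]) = -64.0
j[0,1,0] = 99.0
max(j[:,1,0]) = 99.0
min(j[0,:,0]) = -20.0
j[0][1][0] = 99.0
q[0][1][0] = 38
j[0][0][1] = -1.0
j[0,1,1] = 91.0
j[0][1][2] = -54.0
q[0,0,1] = 88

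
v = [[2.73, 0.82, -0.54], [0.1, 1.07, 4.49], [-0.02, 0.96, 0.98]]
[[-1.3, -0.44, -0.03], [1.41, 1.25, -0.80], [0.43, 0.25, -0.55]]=v @ [[-0.46, -0.09, 0.13],[0.14, -0.04, -0.51],[0.29, 0.29, -0.06]]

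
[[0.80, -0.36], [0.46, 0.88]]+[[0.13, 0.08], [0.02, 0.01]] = [[0.93, -0.28],[0.48, 0.89]]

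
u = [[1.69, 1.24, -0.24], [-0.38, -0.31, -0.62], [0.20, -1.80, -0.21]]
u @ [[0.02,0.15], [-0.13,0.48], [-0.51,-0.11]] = [[-0.01, 0.88],[0.35, -0.14],[0.35, -0.81]]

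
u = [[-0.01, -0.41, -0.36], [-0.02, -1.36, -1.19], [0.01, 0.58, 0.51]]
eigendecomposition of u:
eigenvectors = [[0.27, 0.93, -0.21], [0.89, 0.23, -0.64], [-0.38, -0.27, 0.74]]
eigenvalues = [-0.86, -0.0, 0.0]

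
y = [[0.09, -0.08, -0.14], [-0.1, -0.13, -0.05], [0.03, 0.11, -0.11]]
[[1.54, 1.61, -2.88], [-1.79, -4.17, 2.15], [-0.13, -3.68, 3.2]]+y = [[1.63,  1.53,  -3.02], [-1.89,  -4.3,  2.10], [-0.1,  -3.57,  3.09]]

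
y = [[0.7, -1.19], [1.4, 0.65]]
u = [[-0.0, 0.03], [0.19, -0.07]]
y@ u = [[-0.23, 0.1], [0.12, -0.0]]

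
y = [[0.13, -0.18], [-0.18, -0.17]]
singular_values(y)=[0.25, 0.21]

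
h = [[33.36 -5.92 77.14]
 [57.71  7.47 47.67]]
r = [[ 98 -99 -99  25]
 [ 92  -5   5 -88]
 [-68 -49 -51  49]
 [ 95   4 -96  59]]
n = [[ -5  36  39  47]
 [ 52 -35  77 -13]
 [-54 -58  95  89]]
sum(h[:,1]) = 1.5499999999999998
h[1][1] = 7.47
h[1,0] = 57.71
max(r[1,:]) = 92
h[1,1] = 7.47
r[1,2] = 5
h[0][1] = -5.92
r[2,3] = 49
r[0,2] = -99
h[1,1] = 7.47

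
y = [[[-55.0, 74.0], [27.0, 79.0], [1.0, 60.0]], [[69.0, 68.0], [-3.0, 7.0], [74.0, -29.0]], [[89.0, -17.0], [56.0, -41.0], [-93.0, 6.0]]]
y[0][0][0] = -55.0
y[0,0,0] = -55.0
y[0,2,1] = 60.0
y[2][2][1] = 6.0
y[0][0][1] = 74.0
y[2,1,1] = -41.0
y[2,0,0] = 89.0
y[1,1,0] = -3.0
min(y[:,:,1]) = -41.0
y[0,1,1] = 79.0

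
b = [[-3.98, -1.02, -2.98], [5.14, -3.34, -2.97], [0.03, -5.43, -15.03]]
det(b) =-131.446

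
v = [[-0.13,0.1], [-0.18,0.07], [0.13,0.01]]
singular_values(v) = [0.28, 0.07]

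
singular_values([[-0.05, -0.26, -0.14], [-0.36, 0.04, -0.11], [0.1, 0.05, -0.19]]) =[0.39, 0.29, 0.21]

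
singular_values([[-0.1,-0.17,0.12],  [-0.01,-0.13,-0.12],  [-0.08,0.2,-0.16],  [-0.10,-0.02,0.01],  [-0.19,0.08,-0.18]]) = [0.39, 0.25, 0.16]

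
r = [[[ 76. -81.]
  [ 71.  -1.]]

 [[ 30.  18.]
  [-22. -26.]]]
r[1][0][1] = 18.0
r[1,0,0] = 30.0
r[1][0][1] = 18.0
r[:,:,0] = [[76.0, 71.0], [30.0, -22.0]]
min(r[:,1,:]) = -26.0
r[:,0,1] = [-81.0, 18.0]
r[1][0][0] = 30.0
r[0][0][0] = 76.0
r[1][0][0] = 30.0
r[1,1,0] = -22.0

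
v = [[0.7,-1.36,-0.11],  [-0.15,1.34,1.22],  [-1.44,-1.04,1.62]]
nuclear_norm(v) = 5.43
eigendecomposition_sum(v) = [[-0.20+0.53j,-0.47+0.45j,0.49+0.10j], [0.50+0.12j,0.45+0.37j,0.04-0.45j], [-0.39+0.49j,-0.65+0.31j,0.48+0.27j]] + [[-0.20-0.53j, (-0.47-0.45j), 0.49-0.10j], [0.50-0.12j, (0.45-0.37j), (0.04+0.45j)], [-0.39-0.49j, -0.65-0.31j, 0.48-0.27j]] + [[1.09+0.00j, (-0.41+0j), (-1.09-0j)], [-1.15-0.00j, 0.43-0.00j, 1.14+0.00j], [-0.67-0.00j, 0.25-0.00j, 0.67+0.00j]]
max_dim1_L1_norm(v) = 4.1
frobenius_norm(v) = 3.38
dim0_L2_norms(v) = [1.61, 2.17, 2.03]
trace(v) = 3.66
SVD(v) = [[0.15, 0.62, -0.77], [-0.38, -0.68, -0.63], [-0.91, 0.39, 0.13]] @ diag([2.4641615800169134, 2.177670060379656, 0.7895953493369983]) @ [[0.6, 0.09, -0.79], [-0.01, -0.99, -0.12], [-0.80, 0.08, -0.59]]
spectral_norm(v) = 2.46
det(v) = 4.24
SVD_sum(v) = [[0.23, 0.04, -0.3], [-0.56, -0.09, 0.74], [-1.35, -0.21, 1.79]] + [[-0.01, -1.35, -0.17], [0.01, 1.47, 0.18], [-0.01, -0.83, -0.11]] + [[0.48, -0.05, 0.36], [0.4, -0.04, 0.29], [-0.08, 0.01, -0.06]]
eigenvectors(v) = [[(0.55-0.18j), (0.55+0.18j), 0.64+0.00j], [(-0.22-0.47j), (-0.22+0.47j), (-0.67+0j)], [(0.63+0j), 0.63-0.00j, -0.39+0.00j]]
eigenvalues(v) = [(0.73+1.18j), (0.73-1.18j), (2.19+0j)]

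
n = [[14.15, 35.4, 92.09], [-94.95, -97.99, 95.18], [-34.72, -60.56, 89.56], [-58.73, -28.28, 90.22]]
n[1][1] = -97.99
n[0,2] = 92.09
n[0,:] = [14.15, 35.4, 92.09]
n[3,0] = -58.73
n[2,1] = -60.56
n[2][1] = -60.56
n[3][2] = 90.22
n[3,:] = [-58.73, -28.28, 90.22]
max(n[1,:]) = 95.18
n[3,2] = 90.22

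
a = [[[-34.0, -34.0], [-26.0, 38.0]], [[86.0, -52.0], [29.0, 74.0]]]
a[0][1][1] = 38.0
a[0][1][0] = -26.0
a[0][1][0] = -26.0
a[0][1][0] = -26.0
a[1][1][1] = 74.0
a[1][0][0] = 86.0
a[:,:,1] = [[-34.0, 38.0], [-52.0, 74.0]]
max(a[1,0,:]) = 86.0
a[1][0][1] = -52.0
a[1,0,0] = 86.0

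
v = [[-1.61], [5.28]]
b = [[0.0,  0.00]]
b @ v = [[0.0]]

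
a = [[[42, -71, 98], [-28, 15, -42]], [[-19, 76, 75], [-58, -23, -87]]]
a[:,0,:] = [[42, -71, 98], [-19, 76, 75]]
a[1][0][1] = 76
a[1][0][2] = 75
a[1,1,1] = -23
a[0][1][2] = -42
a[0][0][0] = 42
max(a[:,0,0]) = 42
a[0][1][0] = -28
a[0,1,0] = -28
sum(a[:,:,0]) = -63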